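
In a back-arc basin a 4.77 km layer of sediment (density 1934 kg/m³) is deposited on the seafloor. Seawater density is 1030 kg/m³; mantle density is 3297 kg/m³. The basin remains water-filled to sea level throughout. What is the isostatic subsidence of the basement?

Submarine loading: the sediment displaces seawater, and the subsidence is in turn flooded, so s (ρ_m − ρ_w) = t (ρ_sed − ρ_w).
s = 4.77 km × (1934 − 1030) / (3297 − 1030) = 1.9 km.

1.9 km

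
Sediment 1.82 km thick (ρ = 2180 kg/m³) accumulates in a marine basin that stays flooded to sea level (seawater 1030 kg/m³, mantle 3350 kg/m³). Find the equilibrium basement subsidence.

0.902 km

Submarine loading: the sediment displaces seawater, and the subsidence is in turn flooded, so s (ρ_m − ρ_w) = t (ρ_sed − ρ_w).
s = 1.82 km × (2180 − 1030) / (3350 − 1030) = 0.902 km.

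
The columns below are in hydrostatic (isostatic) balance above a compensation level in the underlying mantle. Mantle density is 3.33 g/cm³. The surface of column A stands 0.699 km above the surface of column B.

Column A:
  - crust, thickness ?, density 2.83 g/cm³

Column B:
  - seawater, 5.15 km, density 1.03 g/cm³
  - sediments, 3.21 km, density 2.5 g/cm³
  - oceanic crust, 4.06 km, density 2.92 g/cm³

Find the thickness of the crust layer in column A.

37 km

Take the compensation level at the base of the deeper column (depth z_c below the surface of column A) and equate Σ ρ_i t_i down to z_c; mantle fills any gap and the z_c terms cancel.
Column A: x×2.83 + (z_c − 0 − x)×3.33
Column B: 0.699×0 + 5.15×1.03 + 3.21×2.5 + 4.06×2.92 + (z_c − 0.699 − 12.42)×3.33
The z_c×3.33 term appears on both sides and cancels. Collect the known terms of each column as K = Σ(ρt)_known − 3.33 × (depth of known layers): K_A = 0 − 3.33×0 = 0; K_B = 25.1847 − 3.33×(0.699 + 12.42) = −18.50157.
Balance: K_A − x×(3.33 − 2.83) = K_B, so x = (K_A − K_B)/(3.33 − 2.83) = 18.5016/0.5 = 37 km.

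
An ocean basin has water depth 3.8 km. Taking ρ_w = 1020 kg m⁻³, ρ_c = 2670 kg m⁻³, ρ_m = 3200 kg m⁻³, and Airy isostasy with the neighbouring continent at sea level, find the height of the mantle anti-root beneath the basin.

11.8 km

Balancing pressure at the compensation depth: replacing crust with seawater at the top is compensated by replacing crust with mantle at the base: d (ρ_c − ρ_w) = a (ρ_m − ρ_c).
a = d (ρ_c − ρ_w)/(ρ_m − ρ_c) = 3.8 km × 1650/530 = 11.8 km.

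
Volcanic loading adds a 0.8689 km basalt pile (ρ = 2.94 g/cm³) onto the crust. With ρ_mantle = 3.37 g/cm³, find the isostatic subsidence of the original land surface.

Subaerial loading: s = t ρ_load / ρ_m.
s = 0.8689 km × 2.94/3.37 = 0.758 km.

0.758 km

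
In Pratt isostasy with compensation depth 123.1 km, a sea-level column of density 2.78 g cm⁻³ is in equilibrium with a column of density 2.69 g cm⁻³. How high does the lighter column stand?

4.12 km

ρ_ref D = ρ (D + h) → h = D (ρ_ref − ρ)/ρ.
h = 123.1 km × (2.78 − 2.69)/2.69 = 4.12 km.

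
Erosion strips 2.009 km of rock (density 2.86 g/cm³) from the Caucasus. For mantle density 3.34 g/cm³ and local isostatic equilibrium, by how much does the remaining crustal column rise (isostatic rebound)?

1.72 km

Unloading: uplift u = e ρ_c/ρ_m = 2.009 km × 2.86/3.34 = 1.72 km.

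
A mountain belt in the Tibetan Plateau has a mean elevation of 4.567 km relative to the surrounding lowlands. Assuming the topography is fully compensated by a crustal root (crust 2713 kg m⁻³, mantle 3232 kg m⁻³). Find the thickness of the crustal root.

23.9 km

By Archimedes' principle applied to the lithosphere: the weight of the topography is balanced by the buoyancy of the root, ρ_c h = (ρ_m − ρ_c) r.
r = h · ρ_c / (ρ_m − ρ_c) = 4.567 km × 2713 / (3232 − 2713) = 23.9 km.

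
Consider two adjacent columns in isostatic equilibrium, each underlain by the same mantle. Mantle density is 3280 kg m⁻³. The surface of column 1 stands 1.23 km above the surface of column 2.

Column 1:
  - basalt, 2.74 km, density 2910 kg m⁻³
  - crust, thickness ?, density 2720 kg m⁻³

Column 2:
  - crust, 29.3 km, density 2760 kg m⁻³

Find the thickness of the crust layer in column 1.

Take the compensation level at the base of the deeper column (depth z_c below the surface of column 1) and equate Σ ρ_i t_i down to z_c; mantle fills any gap and the z_c terms cancel.
Column 1: 2.74×2910 + x×2720 + (z_c − 2.74 − x)×3280
Column 2: 1.23×0 + 29.3×2760 + (z_c − 1.23 − 29.3)×3280
The z_c×3280 term appears on both sides and cancels. Collect the known terms of each column as K = Σ(ρt)_known − 3280 × (depth of known layers): K_1 = 7973.4 − 3280×2.74 = −1013.8; K_2 = 80868 − 3280×(1.23 + 29.3) = −19270.4.
Balance: K_1 − x×(3280 − 2720) = K_2, so x = (K_1 − K_2)/(3280 − 2720) = 18256.6/560 = 32.6 km.

32.6 km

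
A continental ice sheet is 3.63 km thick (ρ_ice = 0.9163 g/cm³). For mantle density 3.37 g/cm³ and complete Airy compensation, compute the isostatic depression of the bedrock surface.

By Archimedes' principle applied to the lithosphere: the ice load ρ_ice t is balanced by mantle displaced below, ρ_m s.
s = t ρ_ice / ρ_m = 3.63 km × 0.9163/3.37 = 0.987 km.

0.987 km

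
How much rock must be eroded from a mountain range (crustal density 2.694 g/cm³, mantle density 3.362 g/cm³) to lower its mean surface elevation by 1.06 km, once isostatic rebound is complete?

5.33 km

Net drop Δ = e − u = e − e ρ_c/ρ_m = e (ρ_m − ρ_c)/ρ_m.
e = Δ ρ_m/(ρ_m − ρ_c) = 1.06 km × 3.362/0.668 = 5.33 km.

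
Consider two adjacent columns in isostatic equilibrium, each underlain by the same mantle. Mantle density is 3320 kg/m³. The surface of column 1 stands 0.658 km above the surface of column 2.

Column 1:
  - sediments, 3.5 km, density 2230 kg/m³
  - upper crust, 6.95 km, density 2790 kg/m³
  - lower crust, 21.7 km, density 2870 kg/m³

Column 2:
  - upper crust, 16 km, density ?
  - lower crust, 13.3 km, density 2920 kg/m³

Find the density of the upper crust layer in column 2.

Take the compensation level at the base of the deeper column (depth z_c below the surface of column 1) and equate Σ ρ_i t_i down to z_c; mantle fills any gap and the z_c terms cancel.
Column 1: 3.5×2230 + 6.95×2790 + 21.7×2870 + (z_c − 32.15)×3320
Column 2: 0.658×0 + 16×ρ + 13.3×2920 + (z_c − 0.658 − 29.3)×3320
The z_c×3320 term appears on both sides and cancels. Collect the known terms of each column as K = Σ(ρt)_known − 3320 × (depth of known layers): K_1 = 89474.5 − 3320×32.15 = −17263.5; K_2 = 38836 − 3320×(0.658 + 29.3) = −60624.56.
Balance: K_1 = K_2 + 16×ρ, so ρ = (K_1 − K_2)/16 = 43361.1/16 = 2710 kg/m³.

2710 kg/m³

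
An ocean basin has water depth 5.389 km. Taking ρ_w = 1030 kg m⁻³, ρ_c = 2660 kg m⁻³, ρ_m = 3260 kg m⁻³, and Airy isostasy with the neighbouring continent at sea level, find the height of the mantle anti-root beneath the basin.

14.6 km

Balancing pressure at the compensation depth: replacing crust with seawater at the top is compensated by replacing crust with mantle at the base: d (ρ_c − ρ_w) = a (ρ_m − ρ_c).
a = d (ρ_c − ρ_w)/(ρ_m − ρ_c) = 5.389 km × 1630/600 = 14.6 km.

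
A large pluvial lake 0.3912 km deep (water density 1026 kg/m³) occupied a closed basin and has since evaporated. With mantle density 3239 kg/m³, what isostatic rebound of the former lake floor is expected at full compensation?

u = d ρ_w/ρ_m = 0.3912 km × 1026/3239 = 0.124 km.

0.124 km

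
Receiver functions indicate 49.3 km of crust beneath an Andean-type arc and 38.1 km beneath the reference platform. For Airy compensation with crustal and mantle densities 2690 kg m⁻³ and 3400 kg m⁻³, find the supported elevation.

2.34 km

Excess crust Δ = 49.3 km − 38.1 km = 11.2 km, split between elevation h and root r with h + r = Δ.
Airy balance ρ_c h = (ρ_m − ρ_c) r gives r = h ρ_c/(ρ_m − ρ_c), so h (1 + ρ_c/(ρ_m − ρ_c)) = Δ, i.e. h = Δ (ρ_m − ρ_c)/ρ_m.
h = 11.2 km × 710/3400 = 2.34 km.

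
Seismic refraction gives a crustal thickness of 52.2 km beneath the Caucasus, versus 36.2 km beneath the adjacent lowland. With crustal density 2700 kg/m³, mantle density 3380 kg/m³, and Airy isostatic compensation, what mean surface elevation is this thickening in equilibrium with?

3.22 km

Excess crust Δ = 52.2 km − 36.2 km = 16 km, split between elevation h and root r with h + r = Δ.
Airy balance ρ_c h = (ρ_m − ρ_c) r gives r = h ρ_c/(ρ_m − ρ_c), so h (1 + ρ_c/(ρ_m − ρ_c)) = Δ, i.e. h = Δ (ρ_m − ρ_c)/ρ_m.
h = 16 km × 680/3380 = 3.22 km.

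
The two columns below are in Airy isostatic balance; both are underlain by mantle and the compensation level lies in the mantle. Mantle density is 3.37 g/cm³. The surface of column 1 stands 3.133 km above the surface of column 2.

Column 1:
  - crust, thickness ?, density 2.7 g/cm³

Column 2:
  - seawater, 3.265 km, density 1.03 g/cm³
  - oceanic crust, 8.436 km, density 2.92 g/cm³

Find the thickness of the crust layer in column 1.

32.8 km

Take the compensation level at the base of the deeper column (depth z_c below the surface of column 1) and equate Σ ρ_i t_i down to z_c; mantle fills any gap and the z_c terms cancel.
Column 1: x×2.7 + (z_c − 0 − x)×3.37
Column 2: 3.133×0 + 3.265×1.03 + 8.436×2.92 + (z_c − 3.133 − 11.701)×3.37
The z_c×3.37 term appears on both sides and cancels. Collect the known terms of each column as K = Σ(ρt)_known − 3.37 × (depth of known layers): K_1 = 0 − 3.37×0 = 0; K_2 = 27.99607 − 3.37×(3.133 + 11.701) = −21.99451.
Balance: K_1 − x×(3.37 − 2.7) = K_2, so x = (K_1 − K_2)/(3.37 − 2.7) = 21.9945/0.67 = 32.8 km.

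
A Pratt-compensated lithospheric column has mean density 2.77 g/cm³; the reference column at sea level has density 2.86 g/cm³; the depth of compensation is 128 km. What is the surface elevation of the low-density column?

ρ_ref D = ρ (D + h) → h = D (ρ_ref − ρ)/ρ.
h = 128 km × (2.86 − 2.77)/2.77 = 4.16 km.

4.16 km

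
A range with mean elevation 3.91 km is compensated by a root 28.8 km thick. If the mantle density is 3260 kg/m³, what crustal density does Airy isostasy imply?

ρ_c h = (ρ_m − ρ_c) r → ρ_c (h + r) = ρ_m r → ρ_c = ρ_m r / (h + r).
ρ_c = 3260 × 28.8 km / (3.91 km + 28.8 km) = 2870 kg/m³.

2870 kg/m³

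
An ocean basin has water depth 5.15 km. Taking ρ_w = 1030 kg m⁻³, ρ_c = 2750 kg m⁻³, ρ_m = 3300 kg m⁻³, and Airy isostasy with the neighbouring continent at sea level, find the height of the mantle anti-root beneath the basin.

Balancing pressure at the compensation depth: replacing crust with seawater at the top is compensated by replacing crust with mantle at the base: d (ρ_c − ρ_w) = a (ρ_m − ρ_c).
a = d (ρ_c − ρ_w)/(ρ_m − ρ_c) = 5.15 km × 1720/550 = 16.1 km.

16.1 km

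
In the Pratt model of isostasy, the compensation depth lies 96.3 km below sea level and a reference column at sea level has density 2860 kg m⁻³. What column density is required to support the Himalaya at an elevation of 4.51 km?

Pratt balance: ρ_ref D = ρ (D + h).
ρ = ρ_ref D/(D + h) = 2860 × 96.3 km/(96.3 km + 4.51 km) = 2730 kg m⁻³.

2730 kg m⁻³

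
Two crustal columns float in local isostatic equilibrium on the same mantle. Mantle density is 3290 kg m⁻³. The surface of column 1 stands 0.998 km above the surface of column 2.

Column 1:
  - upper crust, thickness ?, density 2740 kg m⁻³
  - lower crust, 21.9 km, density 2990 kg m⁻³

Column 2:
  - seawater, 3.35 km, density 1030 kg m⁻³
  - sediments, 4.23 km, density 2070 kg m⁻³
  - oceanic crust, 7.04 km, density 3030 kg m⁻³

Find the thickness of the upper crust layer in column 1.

20.5 km

Take the compensation level at the base of the deeper column (depth z_c below the surface of column 1) and equate Σ ρ_i t_i down to z_c; mantle fills any gap and the z_c terms cancel.
Column 1: x×2740 + 21.9×2990 + (z_c − 21.9 − x)×3290
Column 2: 0.998×0 + 3.35×1030 + 4.23×2070 + 7.04×3030 + (z_c − 0.998 − 14.62)×3290
The z_c×3290 term appears on both sides and cancels. Collect the known terms of each column as K = Σ(ρt)_known − 3290 × (depth of known layers): K_1 = 65481 − 3290×21.9 = −6570; K_2 = 33537.8 − 3290×(0.998 + 14.62) = −17845.42.
Balance: K_1 − x×(3290 − 2740) = K_2, so x = (K_1 − K_2)/(3290 − 2740) = 11275.4/550 = 20.5 km.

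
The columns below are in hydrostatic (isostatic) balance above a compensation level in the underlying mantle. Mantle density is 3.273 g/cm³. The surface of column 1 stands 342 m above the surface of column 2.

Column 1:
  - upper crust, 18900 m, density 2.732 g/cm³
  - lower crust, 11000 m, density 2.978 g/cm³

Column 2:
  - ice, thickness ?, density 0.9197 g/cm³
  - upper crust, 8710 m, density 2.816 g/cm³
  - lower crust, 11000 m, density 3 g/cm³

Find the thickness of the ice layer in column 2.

2280 m

Take the compensation level at the base of the deeper column (depth z_c below the surface of column 1) and equate Σ ρ_i t_i down to z_c; mantle fills any gap and the z_c terms cancel.
Column 1: 18900×2.732 + 11000×2.978 + (z_c − 29900)×3.273
Column 2: 342×0 + x×0.9197 + 8710×2.816 + 11000×3 + (z_c − 342 − 19710 − x)×3.273
The z_c×3.273 term appears on both sides and cancels. Collect the known terms of each column as K = Σ(ρt)_known − 3.273 × (depth of known layers): K_1 = 84392.8 − 3.273×29900 = −13469.9; K_2 = 57527.36 − 3.273×(342 + 19710) = −8102.836.
Balance: K_1 = K_2 − x×(3.273 − 0.9197), so x = (K_2 − K_1)/(3.273 − 0.9197) = 5367.06/2.3533 = 2280 m.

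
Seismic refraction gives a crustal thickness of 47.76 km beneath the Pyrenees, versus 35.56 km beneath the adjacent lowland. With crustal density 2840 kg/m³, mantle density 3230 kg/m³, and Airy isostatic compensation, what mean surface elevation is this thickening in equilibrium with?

Excess crust Δ = 47.76 km − 35.56 km = 12.2 km, split between elevation h and root r with h + r = Δ.
Airy balance ρ_c h = (ρ_m − ρ_c) r gives r = h ρ_c/(ρ_m − ρ_c), so h (1 + ρ_c/(ρ_m − ρ_c)) = Δ, i.e. h = Δ (ρ_m − ρ_c)/ρ_m.
h = 12.2 km × 390/3230 = 1.47 km.

1.47 km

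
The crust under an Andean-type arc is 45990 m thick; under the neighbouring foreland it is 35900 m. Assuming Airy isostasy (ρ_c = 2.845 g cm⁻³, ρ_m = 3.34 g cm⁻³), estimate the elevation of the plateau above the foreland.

1500 m

Excess crust Δ = 45990 m − 35900 m = 10090 m, split between elevation h and root r with h + r = Δ.
Airy balance ρ_c h = (ρ_m − ρ_c) r gives r = h ρ_c/(ρ_m − ρ_c), so h (1 + ρ_c/(ρ_m − ρ_c)) = Δ, i.e. h = Δ (ρ_m − ρ_c)/ρ_m.
h = 10090 m × 0.495/3.34 = 1500 m.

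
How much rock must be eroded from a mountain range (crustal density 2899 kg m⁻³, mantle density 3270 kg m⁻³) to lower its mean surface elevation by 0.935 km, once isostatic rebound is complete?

Net drop Δ = e − u = e − e ρ_c/ρ_m = e (ρ_m − ρ_c)/ρ_m.
e = Δ ρ_m/(ρ_m − ρ_c) = 0.935 km × 3270/371 = 8.24 km.

8.24 km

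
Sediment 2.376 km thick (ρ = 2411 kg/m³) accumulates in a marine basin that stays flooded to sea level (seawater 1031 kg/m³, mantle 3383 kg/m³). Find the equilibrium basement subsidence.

1.39 km

Submarine loading: the sediment displaces seawater, and the subsidence is in turn flooded, so s (ρ_m − ρ_w) = t (ρ_sed − ρ_w).
s = 2.376 km × (2411 − 1031) / (3383 − 1031) = 1.39 km.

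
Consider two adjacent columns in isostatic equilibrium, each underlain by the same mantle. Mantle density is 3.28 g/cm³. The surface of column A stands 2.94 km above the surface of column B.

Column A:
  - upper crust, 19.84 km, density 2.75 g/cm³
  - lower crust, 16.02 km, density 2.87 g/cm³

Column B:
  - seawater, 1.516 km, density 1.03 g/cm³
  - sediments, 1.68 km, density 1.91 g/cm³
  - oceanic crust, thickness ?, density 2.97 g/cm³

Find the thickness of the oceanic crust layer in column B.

Take the compensation level at the base of the deeper column (depth z_c below the surface of column A) and equate Σ ρ_i t_i down to z_c; mantle fills any gap and the z_c terms cancel.
Column A: 19.84×2.75 + 16.02×2.87 + (z_c − 35.86)×3.28
Column B: 2.94×0 + 1.516×1.03 + 1.68×1.91 + x×2.97 + (z_c − 2.94 − 3.196 − x)×3.28
The z_c×3.28 term appears on both sides and cancels. Collect the known terms of each column as K = Σ(ρt)_known − 3.28 × (depth of known layers): K_A = 100.5374 − 3.28×35.86 = −17.0834; K_B = 4.77028 − 3.28×(2.94 + 3.196) = −15.3558.
Balance: K_A = K_B − x×(3.28 − 2.97), so x = (K_B − K_A)/(3.28 − 2.97) = 1.7276/0.31 = 5.57 km.

5.57 km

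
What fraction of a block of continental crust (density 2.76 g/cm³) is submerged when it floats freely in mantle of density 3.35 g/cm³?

0.824

Submerged fraction = ρ_obj/ρ_fluid = 2.76/3.35 = 0.824.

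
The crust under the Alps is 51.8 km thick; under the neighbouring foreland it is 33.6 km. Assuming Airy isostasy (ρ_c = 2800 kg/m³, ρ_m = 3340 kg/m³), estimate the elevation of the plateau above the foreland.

2.94 km

Excess crust Δ = 51.8 km − 33.6 km = 18.2 km, split between elevation h and root r with h + r = Δ.
Airy balance ρ_c h = (ρ_m − ρ_c) r gives r = h ρ_c/(ρ_m − ρ_c), so h (1 + ρ_c/(ρ_m − ρ_c)) = Δ, i.e. h = Δ (ρ_m − ρ_c)/ρ_m.
h = 18.2 km × 540/3340 = 2.94 km.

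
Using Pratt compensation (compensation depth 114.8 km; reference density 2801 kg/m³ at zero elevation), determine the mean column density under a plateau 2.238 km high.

2750 kg/m³

Pratt balance: ρ_ref D = ρ (D + h).
ρ = ρ_ref D/(D + h) = 2801 × 114.8 km/(114.8 km + 2.238 km) = 2750 kg/m³.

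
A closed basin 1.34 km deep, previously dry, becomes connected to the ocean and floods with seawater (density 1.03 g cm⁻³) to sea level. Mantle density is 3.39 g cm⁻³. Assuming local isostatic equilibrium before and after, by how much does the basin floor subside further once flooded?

0.585 km

After flooding the water column is d + s deep. Its weight must equal the weight of mantle displaced by the extra subsidence s: (d + s) ρ_w = s ρ_m.
s = d ρ_w / (ρ_m − ρ_w) = 1.34 km × 1.03/(3.39 − 1.03) = 0.585 km.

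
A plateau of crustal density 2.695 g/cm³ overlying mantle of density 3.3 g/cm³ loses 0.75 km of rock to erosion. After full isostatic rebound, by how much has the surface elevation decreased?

0.138 km

Rebound u = e ρ_c/ρ_m = 0.75 km × 2.695/3.3 = 0.6125 km.
Net surface drop = e − u = 0.75 km − 0.6125 km = e (ρ_m − ρ_c)/ρ_m = 0.138 km.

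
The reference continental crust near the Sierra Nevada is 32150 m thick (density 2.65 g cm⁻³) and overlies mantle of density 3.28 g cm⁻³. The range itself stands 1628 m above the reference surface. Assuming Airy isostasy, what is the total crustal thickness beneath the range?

Root depth r = h ρ_c / (ρ_m − ρ_c) = 1628 m × 2.65 / 0.63 = 6848 m.
Total thickness = T + h + r = 32150 m + 1628 m + 6848 m = 40600 m.

40600 m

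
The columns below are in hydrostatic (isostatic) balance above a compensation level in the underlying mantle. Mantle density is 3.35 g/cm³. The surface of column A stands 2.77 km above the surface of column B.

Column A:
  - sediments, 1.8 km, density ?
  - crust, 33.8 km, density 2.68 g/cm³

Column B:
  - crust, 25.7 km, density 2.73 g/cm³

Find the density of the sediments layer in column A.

1.92 g/cm³

Take the compensation level at the base of the deeper column (depth z_c below the surface of column A) and equate Σ ρ_i t_i down to z_c; mantle fills any gap and the z_c terms cancel.
Column A: 1.8×ρ + 33.8×2.68 + (z_c − 35.6)×3.35
Column B: 2.77×0 + 25.7×2.73 + (z_c − 2.77 − 25.7)×3.35
The z_c×3.35 term appears on both sides and cancels. Collect the known terms of each column as K = Σ(ρt)_known − 3.35 × (depth of known layers): K_A = 90.584 − 3.35×35.6 = −28.676; K_B = 70.161 − 3.35×(2.77 + 25.7) = −25.2135.
Balance: K_A + 1.8×ρ = K_B, so ρ = (K_B − K_A)/1.8 = 3.4625/1.8 = 1.92 g/cm³.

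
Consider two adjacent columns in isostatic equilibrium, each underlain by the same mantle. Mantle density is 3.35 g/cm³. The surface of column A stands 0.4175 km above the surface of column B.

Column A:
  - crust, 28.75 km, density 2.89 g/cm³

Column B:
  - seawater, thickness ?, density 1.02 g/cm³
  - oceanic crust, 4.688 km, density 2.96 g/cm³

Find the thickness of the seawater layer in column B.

Take the compensation level at the base of the deeper column (depth z_c below the surface of column A) and equate Σ ρ_i t_i down to z_c; mantle fills any gap and the z_c terms cancel.
Column A: 28.75×2.89 + (z_c − 28.75)×3.35
Column B: 0.4175×0 + x×1.02 + 4.688×2.96 + (z_c − 0.4175 − 4.688 − x)×3.35
The z_c×3.35 term appears on both sides and cancels. Collect the known terms of each column as K = Σ(ρt)_known − 3.35 × (depth of known layers): K_A = 83.0875 − 3.35×28.75 = −13.225; K_B = 13.87648 − 3.35×(0.4175 + 4.688) = −3.226945.
Balance: K_A = K_B − x×(3.35 − 1.02), so x = (K_B − K_A)/(3.35 − 1.02) = 9.99805/2.33 = 4.29 km.

4.29 km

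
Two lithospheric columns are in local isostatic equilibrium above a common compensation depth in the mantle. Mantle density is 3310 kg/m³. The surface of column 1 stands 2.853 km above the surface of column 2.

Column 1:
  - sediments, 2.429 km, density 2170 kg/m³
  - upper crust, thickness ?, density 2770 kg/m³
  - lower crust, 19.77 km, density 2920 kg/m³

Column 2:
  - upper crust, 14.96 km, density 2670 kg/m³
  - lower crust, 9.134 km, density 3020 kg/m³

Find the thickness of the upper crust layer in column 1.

20.7 km

Take the compensation level at the base of the deeper column (depth z_c below the surface of column 1) and equate Σ ρ_i t_i down to z_c; mantle fills any gap and the z_c terms cancel.
Column 1: 2.429×2170 + x×2770 + 19.77×2920 + (z_c − 22.199 − x)×3310
Column 2: 2.853×0 + 14.96×2670 + 9.134×3020 + (z_c − 2.853 − 24.094)×3310
The z_c×3310 term appears on both sides and cancels. Collect the known terms of each column as K = Σ(ρt)_known − 3310 × (depth of known layers): K_1 = 62999.33 − 3310×22.199 = −10479.36; K_2 = 67527.88 − 3310×(2.853 + 24.094) = −21666.69.
Balance: K_1 − x×(3310 − 2770) = K_2, so x = (K_1 − K_2)/(3310 − 2770) = 11187.3/540 = 20.7 km.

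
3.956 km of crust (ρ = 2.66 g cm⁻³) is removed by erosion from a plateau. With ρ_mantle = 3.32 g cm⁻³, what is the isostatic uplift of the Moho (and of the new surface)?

3.17 km

Unloading: uplift u = e ρ_c/ρ_m = 3.956 km × 2.66/3.32 = 3.17 km.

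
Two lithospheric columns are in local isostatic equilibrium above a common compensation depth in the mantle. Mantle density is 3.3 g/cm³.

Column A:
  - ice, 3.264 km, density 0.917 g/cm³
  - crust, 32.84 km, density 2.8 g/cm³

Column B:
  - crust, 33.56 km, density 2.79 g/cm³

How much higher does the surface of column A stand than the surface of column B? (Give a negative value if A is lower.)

For any compensation level in the mantle, the mantle terms cancel and isostasy reduces to e = (Σt_A − Σt_B) − (Σ(ρt)_A − Σ(ρt)_B) / ρ_m.
Σt_A = 36.104 km; Σt_B = 33.56 km; Σ(ρt)_A = 94.945088; Σ(ρt)_B = 93.6324 (in km·g/cm³).
e = (36.104 − 33.56) − (94.945088 − 93.6324) / 3.3 = 2.15 km.

2.15 km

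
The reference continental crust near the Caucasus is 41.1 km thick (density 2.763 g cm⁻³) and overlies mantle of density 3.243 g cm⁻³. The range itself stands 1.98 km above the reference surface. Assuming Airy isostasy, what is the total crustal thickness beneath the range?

Root depth r = h ρ_c / (ρ_m − ρ_c) = 1.98 km × 2.763 / 0.48 = 11.4 km.
Total thickness = T + h + r = 41.1 km + 1.98 km + 11.4 km = 54.5 km.

54.5 km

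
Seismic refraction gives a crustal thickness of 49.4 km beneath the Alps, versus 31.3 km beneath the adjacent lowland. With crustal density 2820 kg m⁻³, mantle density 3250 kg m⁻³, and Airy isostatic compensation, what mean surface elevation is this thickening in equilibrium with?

2.39 km

Excess crust Δ = 49.4 km − 31.3 km = 18.1 km, split between elevation h and root r with h + r = Δ.
Airy balance ρ_c h = (ρ_m − ρ_c) r gives r = h ρ_c/(ρ_m − ρ_c), so h (1 + ρ_c/(ρ_m − ρ_c)) = Δ, i.e. h = Δ (ρ_m − ρ_c)/ρ_m.
h = 18.1 km × 430/3250 = 2.39 km.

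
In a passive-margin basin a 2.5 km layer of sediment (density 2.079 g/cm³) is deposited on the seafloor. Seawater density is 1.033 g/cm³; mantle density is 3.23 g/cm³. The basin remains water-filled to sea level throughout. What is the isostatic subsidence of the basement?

1.19 km

Submarine loading: the sediment displaces seawater, and the subsidence is in turn flooded, so s (ρ_m − ρ_w) = t (ρ_sed − ρ_w).
s = 2.5 km × (2.079 − 1.033) / (3.23 − 1.033) = 1.19 km.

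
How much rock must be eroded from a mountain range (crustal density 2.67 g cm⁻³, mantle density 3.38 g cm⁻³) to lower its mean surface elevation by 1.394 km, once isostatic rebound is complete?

6.64 km

Net drop Δ = e − u = e − e ρ_c/ρ_m = e (ρ_m − ρ_c)/ρ_m.
e = Δ ρ_m/(ρ_m − ρ_c) = 1.394 km × 3.38/0.71 = 6.64 km.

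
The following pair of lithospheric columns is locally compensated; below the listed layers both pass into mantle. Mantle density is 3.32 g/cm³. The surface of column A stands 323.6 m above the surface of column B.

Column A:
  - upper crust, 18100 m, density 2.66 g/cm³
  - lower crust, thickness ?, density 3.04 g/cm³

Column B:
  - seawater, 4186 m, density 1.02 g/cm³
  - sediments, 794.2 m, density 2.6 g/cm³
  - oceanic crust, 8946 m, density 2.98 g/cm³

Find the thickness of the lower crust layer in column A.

Take the compensation level at the base of the deeper column (depth z_c below the surface of column A) and equate Σ ρ_i t_i down to z_c; mantle fills any gap and the z_c terms cancel.
Column A: 18100×2.66 + x×3.04 + (z_c − 18100 − x)×3.32
Column B: 323.6×0 + 4186×1.02 + 794.2×2.6 + 8946×2.98 + (z_c − 323.6 − 13926.2)×3.32
The z_c×3.32 term appears on both sides and cancels. Collect the known terms of each column as K = Σ(ρt)_known − 3.32 × (depth of known layers): K_A = 48146 − 3.32×18100 = −11946; K_B = 32993.72 − 3.32×(323.6 + 13926.2) = −14315.616.
Balance: K_A − x×(3.32 − 3.04) = K_B, so x = (K_A − K_B)/(3.32 − 3.04) = 2369.62/0.28 = 8460 m.

8460 m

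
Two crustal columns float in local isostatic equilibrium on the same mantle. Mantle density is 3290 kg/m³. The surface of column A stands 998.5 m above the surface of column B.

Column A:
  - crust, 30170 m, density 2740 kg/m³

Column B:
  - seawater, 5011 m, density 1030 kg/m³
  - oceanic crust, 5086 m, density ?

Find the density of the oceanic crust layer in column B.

2900 kg/m³

Take the compensation level at the base of the deeper column (depth z_c below the surface of column A) and equate Σ ρ_i t_i down to z_c; mantle fills any gap and the z_c terms cancel.
Column A: 30170×2740 + (z_c − 30170)×3290
Column B: 998.5×0 + 5011×1030 + 5086×ρ + (z_c − 998.5 − 10097)×3290
The z_c×3290 term appears on both sides and cancels. Collect the known terms of each column as K = Σ(ρt)_known − 3290 × (depth of known layers): K_A = 82665800 − 3290×30170 = −16593500; K_B = 5161330 − 3290×(998.5 + 10097) = −31342865.
Balance: K_A = K_B + 5086×ρ, so ρ = (K_A − K_B)/5086 = 14749400/5086 = 2900 kg/m³.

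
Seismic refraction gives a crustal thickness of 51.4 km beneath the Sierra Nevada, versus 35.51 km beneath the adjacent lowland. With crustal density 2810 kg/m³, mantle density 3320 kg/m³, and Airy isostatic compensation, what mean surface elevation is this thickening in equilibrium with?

Excess crust Δ = 51.4 km − 35.51 km = 15.89 km, split between elevation h and root r with h + r = Δ.
Airy balance ρ_c h = (ρ_m − ρ_c) r gives r = h ρ_c/(ρ_m − ρ_c), so h (1 + ρ_c/(ρ_m − ρ_c)) = Δ, i.e. h = Δ (ρ_m − ρ_c)/ρ_m.
h = 15.89 km × 510/3320 = 2.44 km.

2.44 km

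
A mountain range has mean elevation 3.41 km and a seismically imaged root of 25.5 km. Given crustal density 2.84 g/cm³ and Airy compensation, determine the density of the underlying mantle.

Airy balance: ρ_c h = (ρ_m − ρ_c) r → ρ_m = ρ_c (1 + h/r).
ρ_m = 2.84 × (1 + 3.41 km/25.5 km) = 3.22 g/cm³.

3.22 g/cm³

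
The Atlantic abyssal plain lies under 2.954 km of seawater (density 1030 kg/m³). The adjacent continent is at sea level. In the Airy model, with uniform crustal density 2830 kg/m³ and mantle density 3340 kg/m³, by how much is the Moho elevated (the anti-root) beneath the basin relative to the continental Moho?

10.4 km

Equating mass per unit area of the two columns: replacing crust with seawater at the top is compensated by replacing crust with mantle at the base: d (ρ_c − ρ_w) = a (ρ_m − ρ_c).
a = d (ρ_c − ρ_w)/(ρ_m − ρ_c) = 2.954 km × 1800/510 = 10.4 km.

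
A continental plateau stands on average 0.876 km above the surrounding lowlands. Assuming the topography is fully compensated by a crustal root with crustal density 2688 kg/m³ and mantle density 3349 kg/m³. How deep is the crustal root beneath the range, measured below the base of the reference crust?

3.56 km

By Archimedes' principle applied to the lithosphere: the weight of the topography is balanced by the buoyancy of the root, ρ_c h = (ρ_m − ρ_c) r.
r = h · ρ_c / (ρ_m − ρ_c) = 0.876 km × 2688 / (3349 − 2688) = 3.56 km.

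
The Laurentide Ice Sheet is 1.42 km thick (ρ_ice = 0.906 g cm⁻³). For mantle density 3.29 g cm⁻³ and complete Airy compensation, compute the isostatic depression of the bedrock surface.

0.391 km

Isostatic balance requires: the ice load ρ_ice t is balanced by mantle displaced below, ρ_m s.
s = t ρ_ice / ρ_m = 1.42 km × 0.906/3.29 = 0.391 km.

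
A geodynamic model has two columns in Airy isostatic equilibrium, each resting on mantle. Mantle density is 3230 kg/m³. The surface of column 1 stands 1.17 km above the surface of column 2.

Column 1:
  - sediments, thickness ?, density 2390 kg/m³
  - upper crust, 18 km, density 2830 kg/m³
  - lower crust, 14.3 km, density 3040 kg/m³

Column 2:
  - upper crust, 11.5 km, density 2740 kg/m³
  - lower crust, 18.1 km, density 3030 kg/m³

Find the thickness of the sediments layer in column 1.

3.71 km

Take the compensation level at the base of the deeper column (depth z_c below the surface of column 1) and equate Σ ρ_i t_i down to z_c; mantle fills any gap and the z_c terms cancel.
Column 1: x×2390 + 18×2830 + 14.3×3040 + (z_c − 32.3 − x)×3230
Column 2: 1.17×0 + 11.5×2740 + 18.1×3030 + (z_c − 1.17 − 29.6)×3230
The z_c×3230 term appears on both sides and cancels. Collect the known terms of each column as K = Σ(ρt)_known − 3230 × (depth of known layers): K_1 = 94412 − 3230×32.3 = −9917; K_2 = 86353 − 3230×(1.17 + 29.6) = −13034.1.
Balance: K_1 − x×(3230 − 2390) = K_2, so x = (K_1 − K_2)/(3230 − 2390) = 3117.1/840 = 3.71 km.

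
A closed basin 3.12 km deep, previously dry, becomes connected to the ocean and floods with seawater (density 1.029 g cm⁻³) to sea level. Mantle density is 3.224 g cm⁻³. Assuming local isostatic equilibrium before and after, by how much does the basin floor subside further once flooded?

After flooding the water column is d + s deep. Its weight must equal the weight of mantle displaced by the extra subsidence s: (d + s) ρ_w = s ρ_m.
s = d ρ_w / (ρ_m − ρ_w) = 3.12 km × 1.029/(3.224 − 1.029) = 1.46 km.

1.46 km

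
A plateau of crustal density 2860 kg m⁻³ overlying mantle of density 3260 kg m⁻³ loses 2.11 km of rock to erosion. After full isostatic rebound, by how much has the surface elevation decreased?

0.259 km

Rebound u = e ρ_c/ρ_m = 2.11 km × 2860/3260 = 1.851 km.
Net surface drop = e − u = 2.11 km − 1.851 km = e (ρ_m − ρ_c)/ρ_m = 0.259 km.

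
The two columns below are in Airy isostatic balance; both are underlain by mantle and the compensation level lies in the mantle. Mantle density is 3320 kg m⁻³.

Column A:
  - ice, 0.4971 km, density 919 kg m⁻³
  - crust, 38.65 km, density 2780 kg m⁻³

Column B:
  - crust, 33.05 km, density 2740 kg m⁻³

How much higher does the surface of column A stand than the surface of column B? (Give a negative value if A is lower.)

For any compensation level in the mantle, the mantle terms cancel and isostasy reduces to e = (Σt_A − Σt_B) − (Σ(ρt)_A − Σ(ρt)_B) / ρ_m.
Σt_A = 39.1471 km; Σt_B = 33.05 km; Σ(ρt)_A = 107903.835; Σ(ρt)_B = 90557 (in km·kg m⁻³).
e = (39.1471 − 33.05) − (107903.835 − 90557) / 3320 = 0.872 km.

0.872 km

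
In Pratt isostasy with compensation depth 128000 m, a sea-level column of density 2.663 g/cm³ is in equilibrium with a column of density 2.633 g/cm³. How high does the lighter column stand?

ρ_ref D = ρ (D + h) → h = D (ρ_ref − ρ)/ρ.
h = 128000 m × (2.663 − 2.633)/2.633 = 1460 m.

1460 m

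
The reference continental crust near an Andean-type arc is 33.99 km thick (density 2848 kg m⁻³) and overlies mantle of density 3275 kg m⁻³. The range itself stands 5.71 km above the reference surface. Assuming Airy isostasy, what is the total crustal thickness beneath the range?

77.8 km

Root depth r = h ρ_c / (ρ_m − ρ_c) = 5.71 km × 2848 / 427 = 38.08 km.
Total thickness = T + h + r = 33.99 km + 5.71 km + 38.08 km = 77.8 km.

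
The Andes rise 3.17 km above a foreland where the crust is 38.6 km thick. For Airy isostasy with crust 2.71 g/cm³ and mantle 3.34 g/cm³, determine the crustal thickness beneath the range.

55.4 km

Root depth r = h ρ_c / (ρ_m − ρ_c) = 3.17 km × 2.71 / 0.63 = 13.64 km.
Total thickness = T + h + r = 38.6 km + 3.17 km + 13.64 km = 55.4 km.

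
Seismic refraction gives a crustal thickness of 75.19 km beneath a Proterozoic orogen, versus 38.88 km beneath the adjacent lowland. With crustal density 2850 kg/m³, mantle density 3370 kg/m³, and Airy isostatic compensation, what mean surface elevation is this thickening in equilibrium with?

5.6 km

Excess crust Δ = 75.19 km − 38.88 km = 36.31 km, split between elevation h and root r with h + r = Δ.
Airy balance ρ_c h = (ρ_m − ρ_c) r gives r = h ρ_c/(ρ_m − ρ_c), so h (1 + ρ_c/(ρ_m − ρ_c)) = Δ, i.e. h = Δ (ρ_m − ρ_c)/ρ_m.
h = 36.31 km × 520/3370 = 5.6 km.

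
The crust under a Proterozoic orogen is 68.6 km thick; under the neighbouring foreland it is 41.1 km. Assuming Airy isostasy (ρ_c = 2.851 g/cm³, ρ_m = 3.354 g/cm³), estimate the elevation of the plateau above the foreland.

4.12 km

Excess crust Δ = 68.6 km − 41.1 km = 27.5 km, split between elevation h and root r with h + r = Δ.
Airy balance ρ_c h = (ρ_m − ρ_c) r gives r = h ρ_c/(ρ_m − ρ_c), so h (1 + ρ_c/(ρ_m − ρ_c)) = Δ, i.e. h = Δ (ρ_m − ρ_c)/ρ_m.
h = 27.5 km × 0.503/3.354 = 4.12 km.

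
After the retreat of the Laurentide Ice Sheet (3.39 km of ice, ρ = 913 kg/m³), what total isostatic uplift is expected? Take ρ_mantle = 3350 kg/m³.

0.924 km

Removing the load lets mantle flow back in; uplift u satisfies ρ_ice t = ρ_m u.
u = t ρ_ice/ρ_m = 3.39 km × 913/3350 = 0.924 km.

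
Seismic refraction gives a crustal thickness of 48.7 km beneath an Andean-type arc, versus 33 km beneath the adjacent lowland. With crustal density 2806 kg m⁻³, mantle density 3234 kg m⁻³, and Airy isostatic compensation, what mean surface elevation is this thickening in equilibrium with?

Excess crust Δ = 48.7 km − 33 km = 15.7 km, split between elevation h and root r with h + r = Δ.
Airy balance ρ_c h = (ρ_m − ρ_c) r gives r = h ρ_c/(ρ_m − ρ_c), so h (1 + ρ_c/(ρ_m − ρ_c)) = Δ, i.e. h = Δ (ρ_m − ρ_c)/ρ_m.
h = 15.7 km × 428/3234 = 2.08 km.

2.08 km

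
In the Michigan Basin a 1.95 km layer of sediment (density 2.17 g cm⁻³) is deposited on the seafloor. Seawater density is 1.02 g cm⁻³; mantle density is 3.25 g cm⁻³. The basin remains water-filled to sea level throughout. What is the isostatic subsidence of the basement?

Submarine loading: the sediment displaces seawater, and the subsidence is in turn flooded, so s (ρ_m − ρ_w) = t (ρ_sed − ρ_w).
s = 1.95 km × (2.17 − 1.02) / (3.25 − 1.02) = 1.01 km.

1.01 km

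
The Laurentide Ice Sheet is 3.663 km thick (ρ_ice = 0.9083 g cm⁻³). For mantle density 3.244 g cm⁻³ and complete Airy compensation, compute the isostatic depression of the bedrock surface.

For local isostatic compensation: the ice load ρ_ice t is balanced by mantle displaced below, ρ_m s.
s = t ρ_ice / ρ_m = 3.663 km × 0.9083/3.244 = 1.03 km.

1.03 km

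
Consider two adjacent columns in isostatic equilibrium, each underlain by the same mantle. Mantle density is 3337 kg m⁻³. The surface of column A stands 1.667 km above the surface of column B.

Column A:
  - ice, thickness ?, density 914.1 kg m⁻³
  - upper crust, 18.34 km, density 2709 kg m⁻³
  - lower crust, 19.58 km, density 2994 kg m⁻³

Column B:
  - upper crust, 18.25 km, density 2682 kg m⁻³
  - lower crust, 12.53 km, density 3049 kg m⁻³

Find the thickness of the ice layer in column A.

1.19 km

Take the compensation level at the base of the deeper column (depth z_c below the surface of column A) and equate Σ ρ_i t_i down to z_c; mantle fills any gap and the z_c terms cancel.
Column A: x×914.1 + 18.34×2709 + 19.58×2994 + (z_c − 37.92 − x)×3337
Column B: 1.667×0 + 18.25×2682 + 12.53×3049 + (z_c − 1.667 − 30.78)×3337
The z_c×3337 term appears on both sides and cancels. Collect the known terms of each column as K = Σ(ρt)_known − 3337 × (depth of known layers): K_A = 108305.58 − 3337×37.92 = −18233.46; K_B = 87150.47 − 3337×(1.667 + 30.78) = −21125.169.
Balance: K_A − x×(3337 − 914.1) = K_B, so x = (K_A − K_B)/(3337 − 914.1) = 2891.71/2422.9 = 1.19 km.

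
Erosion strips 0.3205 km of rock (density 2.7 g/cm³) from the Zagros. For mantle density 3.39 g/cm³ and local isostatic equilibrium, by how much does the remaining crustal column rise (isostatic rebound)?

0.255 km

Unloading: uplift u = e ρ_c/ρ_m = 0.3205 km × 2.7/3.39 = 0.255 km.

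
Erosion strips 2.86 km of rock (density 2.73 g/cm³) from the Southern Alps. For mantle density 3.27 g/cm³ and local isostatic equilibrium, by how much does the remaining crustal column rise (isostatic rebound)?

Unloading: uplift u = e ρ_c/ρ_m = 2.86 km × 2.73/3.27 = 2.39 km.

2.39 km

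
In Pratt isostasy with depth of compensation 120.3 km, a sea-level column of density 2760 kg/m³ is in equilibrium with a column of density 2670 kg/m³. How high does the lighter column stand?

ρ_ref D = ρ (D + h) → h = D (ρ_ref − ρ)/ρ.
h = 120.3 km × (2760 − 2670)/2670 = 4.06 km.

4.06 km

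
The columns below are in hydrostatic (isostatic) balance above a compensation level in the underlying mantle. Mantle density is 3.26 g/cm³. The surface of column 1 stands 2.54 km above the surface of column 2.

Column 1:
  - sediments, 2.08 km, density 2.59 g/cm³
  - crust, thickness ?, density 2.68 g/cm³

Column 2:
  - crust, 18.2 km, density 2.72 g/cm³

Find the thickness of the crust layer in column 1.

Take the compensation level at the base of the deeper column (depth z_c below the surface of column 1) and equate Σ ρ_i t_i down to z_c; mantle fills any gap and the z_c terms cancel.
Column 1: 2.08×2.59 + x×2.68 + (z_c − 2.08 − x)×3.26
Column 2: 2.54×0 + 18.2×2.72 + (z_c − 2.54 − 18.2)×3.26
The z_c×3.26 term appears on both sides and cancels. Collect the known terms of each column as K = Σ(ρt)_known − 3.26 × (depth of known layers): K_1 = 5.3872 − 3.26×2.08 = −1.3936; K_2 = 49.504 − 3.26×(2.54 + 18.2) = −18.1084.
Balance: K_1 − x×(3.26 − 2.68) = K_2, so x = (K_1 − K_2)/(3.26 − 2.68) = 16.7148/0.58 = 28.8 km.

28.8 km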